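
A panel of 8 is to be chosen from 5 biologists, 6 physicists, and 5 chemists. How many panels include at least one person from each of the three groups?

Unrestricted: C(16,8) = 12870 ways to pick any 8 of the 16.
Subtract selections that omit an entire group: no biologists → C(11,8) = 165; no physicists → C(10,8) = 45; no chemists → C(11,8) = 165.
Add back selections omitting two groups (i.e. drawn from a single group): C(5,8) + C(6,8) + C(5,8) = 0.
By inclusion–exclusion: 12870 − 375 + 0 = 12495.

12495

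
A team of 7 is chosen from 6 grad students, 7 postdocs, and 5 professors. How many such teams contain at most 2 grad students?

Split by how many grad students are chosen (0 through 2).
Sum: C(6,0)·C(12,7) + C(6,1)·C(12,6) + C(6,2)·C(12,5) = 792 + 5544 + 11880 = 18216.

18216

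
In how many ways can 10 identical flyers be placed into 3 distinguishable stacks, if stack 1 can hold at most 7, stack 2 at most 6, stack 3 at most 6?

40

Ignoring the caps, the number of non-negative solutions to x_1+…+x_3 = 10 is C(12,2) = 66.
Subtract solutions that violate a single cap (substitute x_i' = x_i − (cap_i+1)): x_1 ≥ 8 gives C(4,2) = 6; x_2 ≥ 7 gives C(5,2) = 10; x_3 ≥ 7 gives C(5,2) = 10. Together 26.
No two caps can be exceeded simultaneously, so the pair terms are all 0.
By inclusion–exclusion the count is 66 − 26 + 0 = 40.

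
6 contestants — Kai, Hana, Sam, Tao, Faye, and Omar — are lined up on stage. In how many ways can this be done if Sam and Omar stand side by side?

240

Treat {Sam, Omar} as a single unit. There are 5 units to order, and the pair itself can be ordered 2 ways.
That gives 2 × 5! = 2 × 120 = 240.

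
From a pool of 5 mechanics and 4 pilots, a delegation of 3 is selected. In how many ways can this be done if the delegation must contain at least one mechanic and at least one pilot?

70

Unrestricted: C(9,3) = 84 ways to pick any 3 of the 9.
Subtract selections that omit an entire group: no mechanics → C(4,3) = 4; no pilots → C(5,3) = 10.
Both groups omitted at once is impossible, so 84 − 14 = 70.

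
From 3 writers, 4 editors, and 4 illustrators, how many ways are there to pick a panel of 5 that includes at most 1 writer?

266

Split by how many writers are chosen (0 through 1).
Sum: C(3,0)·C(8,5) + C(3,1)·C(8,4) = 56 + 210 = 266.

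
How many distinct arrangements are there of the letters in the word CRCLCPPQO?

The 9 letters of CRCLCPPQO have repeats: C appearing 3 times and P appearing twice.
The number of distinct arrangements is 9!/(3!·2!) = 362880/12 = 30240.

30240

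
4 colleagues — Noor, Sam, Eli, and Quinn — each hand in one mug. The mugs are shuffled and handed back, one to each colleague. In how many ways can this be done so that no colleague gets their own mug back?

9

This is the derangement count D_4: permutations of 4 items with no fixed point.
By inclusion–exclusion this is Σ_{j=0}^{4} (−1)^j C(4,j)·(4−j)!.
Computing: 24 − 24 + 12 − 4 + 1 = 9.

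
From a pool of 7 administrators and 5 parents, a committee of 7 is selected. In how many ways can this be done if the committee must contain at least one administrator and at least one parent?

791

Unrestricted: C(12,7) = 792 ways to pick any 7 of the 12.
Subtract selections that omit an entire group: no administrators → C(5,7) = 0; no parents → C(7,7) = 1.
Both groups omitted at once is impossible, so 792 − 1 = 791.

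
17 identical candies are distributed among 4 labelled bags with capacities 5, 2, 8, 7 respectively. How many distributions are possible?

46

Without the upper bounds there are C(20,3) = 1140 ways to split 17 among 4 bags.
Subtract solutions that violate a single cap (substitute x_i' = x_i − (cap_i+1)): x_1 ≥ 6 gives C(14,3) = 364; x_2 ≥ 3 gives C(17,3) = 680; x_3 ≥ 9 gives C(11,3) = 165; x_4 ≥ 8 gives C(12,3) = 220. Together 1429.
Add back pairs where two caps are both exceeded: 165 + 10 + 20 + 56 + 84 + 1 = 336.
Subtract triples: 0 + 1 + 0 + 0 = 1.
By inclusion–exclusion the count is 1140 − 1429 + 336 − 1 = 46.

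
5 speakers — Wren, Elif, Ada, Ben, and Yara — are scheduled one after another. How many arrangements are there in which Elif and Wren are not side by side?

72

Of the 5! = 120 arrangements, those with Elif and Wren adjacent number 2 × 4! = 48 (treat the pair as a block with 2 internal orders).
Complementary counting: 120 − 48 = 72.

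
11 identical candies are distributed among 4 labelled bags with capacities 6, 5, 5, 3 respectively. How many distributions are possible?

By stars and bars, unrestricted non-negative solutions to x_1+…+x_4 = 11 number C(11+3,3) = 364.
Subtract solutions that violate a single cap (substitute x_i' = x_i − (cap_i+1)): x_1 ≥ 7 gives C(7,3) = 35; x_2 ≥ 6 gives C(8,3) = 56; x_3 ≥ 6 gives C(8,3) = 56; x_4 ≥ 4 gives C(10,3) = 120. Together 267.
Add back pairs where two caps are both exceeded: 0 + 0 + 1 + 0 + 4 + 4 = 9.
By inclusion–exclusion the count is 364 − 267 + 9 = 106.

106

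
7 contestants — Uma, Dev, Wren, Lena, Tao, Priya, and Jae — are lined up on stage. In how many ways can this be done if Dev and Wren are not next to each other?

There are 7! = 5040 arrangements in all. If Dev and Wren are adjacent, merging them into one block gives 2·(6)! = 1440 arrangements.
So 5040 − 1440 = 3600 arrangements keep them apart.

3600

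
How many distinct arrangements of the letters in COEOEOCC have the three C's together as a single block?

60

Treat the 3 copies of C as a single block. The multiset to arrange is then {CCC, E, E, O, O, O}, 6 items in all.
That gives (6)!/(3!·2!) = 60 arrangements.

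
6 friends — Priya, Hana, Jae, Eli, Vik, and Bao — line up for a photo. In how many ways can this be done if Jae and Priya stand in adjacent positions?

240

Glue Jae and Priya into one block (2 internal orders), leaving 5 units to arrange in a row.
So the count is 2·(5)! = 240.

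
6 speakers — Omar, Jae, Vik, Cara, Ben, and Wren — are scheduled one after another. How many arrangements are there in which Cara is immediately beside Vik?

240

Place the 4 others and the Cara-Vik pair as 5 objects in a line; the pair has 2 internal arrangements.
So the count is 2·(5)! = 240.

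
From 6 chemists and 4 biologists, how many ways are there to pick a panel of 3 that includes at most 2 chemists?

Split by how many chemists are chosen (0 through 2).
Sum: C(6,0)·C(4,3) + C(6,1)·C(4,2) + C(6,2)·C(4,1) = 4 + 36 + 60 = 100.

100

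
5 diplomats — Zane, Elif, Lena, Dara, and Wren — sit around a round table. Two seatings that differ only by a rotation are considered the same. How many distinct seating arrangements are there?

24

Seat Zane anywhere (absorbing the rotational symmetry), then permute the other 4: (4)! = 24.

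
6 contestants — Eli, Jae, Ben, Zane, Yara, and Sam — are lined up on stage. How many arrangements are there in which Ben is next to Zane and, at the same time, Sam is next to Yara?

Treat {Ben,Zane} as one block (2 orders) and {Sam,Yara} as another (2 orders).
That leaves 4 units to arrange: 2 × 2 × 4! = 4 × 24 = 96.

96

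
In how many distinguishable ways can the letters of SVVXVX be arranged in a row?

60

SVVXVX has 6 letters with V appearing 3 times and X appearing twice.
Dividing 6! = 720 by 3!·2! = 12 for the repeated letters gives 60.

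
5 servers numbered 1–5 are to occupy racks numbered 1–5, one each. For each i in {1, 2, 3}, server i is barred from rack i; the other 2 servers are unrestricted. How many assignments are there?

Let Aᵢ (for i ∈ {1, 2, 3}) be the placements that put server i in its forbidden rack. Any j of these fix j positions, leaving (5−j)! ways to fill the rest, and there are C(3,j) ways to pick which j.
By inclusion–exclusion, the number of valid placements is Σ_{j=0}^{3} (−1)^j C(3,j)·(5−j)!.
Computing: 120 − 72 + 18 − 2 = 64.

64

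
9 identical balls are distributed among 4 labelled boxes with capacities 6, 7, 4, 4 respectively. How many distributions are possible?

136

By stars and bars, unrestricted non-negative solutions to x_1+…+x_4 = 9 number C(9+3,3) = 220.
Subtract solutions that violate a single cap (substitute x_i' = x_i − (cap_i+1)): x_1 ≥ 7 gives C(5,3) = 10; x_2 ≥ 8 gives C(4,3) = 4; x_3 ≥ 5 gives C(7,3) = 35; x_4 ≥ 5 gives C(7,3) = 35. Together 84.
No two caps can be exceeded simultaneously, so the pair terms are all 0.
By inclusion–exclusion the count is 220 − 84 + 0 = 136.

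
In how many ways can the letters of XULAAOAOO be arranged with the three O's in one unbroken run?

Treat the 3 copies of O as a single block. The multiset to arrange is then {OOO, A, A, A, L, U, X}, 7 items in all.
That gives (7)!/(3!) = 840 arrangements.

840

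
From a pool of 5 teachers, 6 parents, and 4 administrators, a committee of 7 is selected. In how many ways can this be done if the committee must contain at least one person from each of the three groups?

Total 7-person selections from all 15: C(15,7) = 6435.
Subtract selections that omit an entire group: no teachers → C(10,7) = 120; no parents → C(9,7) = 36; no administrators → C(11,7) = 330.
Add back selections omitting two groups (i.e. drawn from a single group): C(5,7) + C(6,7) + C(4,7) = 0.
By inclusion–exclusion: 6435 − 486 + 0 = 5949.

5949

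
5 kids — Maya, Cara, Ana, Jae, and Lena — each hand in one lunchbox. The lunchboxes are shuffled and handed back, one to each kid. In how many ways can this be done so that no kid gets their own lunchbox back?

This is the derangement count D_5: permutations of 5 items with no fixed point.
By inclusion–exclusion this is Σ_{j=0}^{5} (−1)^j C(5,j)·(5−j)!.
Computing: 120 − 120 + 60 − 20 + 5 − 1 = 44.

44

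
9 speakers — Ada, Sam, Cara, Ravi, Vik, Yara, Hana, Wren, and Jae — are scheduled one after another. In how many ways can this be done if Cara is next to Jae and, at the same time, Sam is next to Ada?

Treat {Cara,Jae} as one block (2 orders) and {Sam,Ada} as another (2 orders).
That leaves 7 units to arrange: 2 × 2 × 7! = 4 × 5040 = 20160.

20160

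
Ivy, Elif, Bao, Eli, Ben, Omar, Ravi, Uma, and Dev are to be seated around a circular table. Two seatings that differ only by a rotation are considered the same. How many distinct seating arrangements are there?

Seat Ivy anywhere (absorbing the rotational symmetry), then permute the other 8: (8)! = 40320.

40320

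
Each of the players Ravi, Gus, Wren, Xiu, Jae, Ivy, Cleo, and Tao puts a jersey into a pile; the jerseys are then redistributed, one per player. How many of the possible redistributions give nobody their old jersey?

14833

This is the derangement count D_8: permutations of 8 items with no fixed point.
By inclusion–exclusion this is Σ_{j=0}^{8} (−1)^j C(8,j)·(8−j)!.
Computing: 40320 − 40320 + 20160 − 6720 + 1680 − 336 + 56 − 8 + 1 = 14833.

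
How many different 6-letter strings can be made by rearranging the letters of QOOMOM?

The 6 letters of QOOMOM have repeats: M appearing twice and O appearing 3 times.
So there are 6! / (3!·2!) = 60 distinguishable arrangements.

60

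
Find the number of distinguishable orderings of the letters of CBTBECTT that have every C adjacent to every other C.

420

Treat the 2 copies of C as a single block. The multiset to arrange is then {CC, B, B, E, T, T, T}, 7 items in all.
That gives (7)!/(3!·2!) = 420 arrangements.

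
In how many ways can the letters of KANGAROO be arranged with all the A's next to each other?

2520

Treat the 2 copies of A as a single block. The multiset to arrange is then {AA, G, K, N, O, O, R}, 7 items in all.
That gives (7)!/(2!) = 2520 arrangements.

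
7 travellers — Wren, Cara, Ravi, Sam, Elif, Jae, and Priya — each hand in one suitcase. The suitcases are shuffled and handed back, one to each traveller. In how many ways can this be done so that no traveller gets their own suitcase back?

1854

Let Aᵢ be the assignments in which traveller i gets their own suitcase. We want the size of the complement of A₁∪…∪A_7.
By inclusion–exclusion this is Σ_{j=0}^{7} (−1)^j C(7,j)·(7−j)!.
Computing: 5040 − 5040 + 2520 − 840 + 210 − 42 + 7 − 1 = 1854.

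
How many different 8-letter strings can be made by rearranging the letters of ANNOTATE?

Letter multiplicities in ANNOTATE: A×2, E×1, N×2, O×1, T×2.
The number of distinct arrangements is 8!/(2!·2!·2!) = 40320/8 = 5040.

5040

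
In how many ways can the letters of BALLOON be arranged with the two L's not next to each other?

900

There are 7!/(2!·2!) = 1260 arrangements of BALLOON in total.
If the two L's are adjacent, glue them into one block, leaving 6 items to arrange: (6)!/(2!) = 360 ways.
Subtracting, 1260 − 360 = 900 arrangements keep the L's apart.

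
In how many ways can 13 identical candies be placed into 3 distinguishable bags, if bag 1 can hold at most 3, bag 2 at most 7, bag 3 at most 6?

10

By stars and bars, unrestricted non-negative solutions to x_1+…+x_3 = 13 number C(13+2,2) = 105.
Subtract solutions that violate a single cap (substitute x_i' = x_i − (cap_i+1)): x_1 ≥ 4 gives C(11,2) = 55; x_2 ≥ 8 gives C(7,2) = 21; x_3 ≥ 7 gives C(8,2) = 28. Together 104.
Add back pairs where two caps are both exceeded: 3 + 6 + 0 = 9.
By inclusion–exclusion the count is 105 − 104 + 9 = 10.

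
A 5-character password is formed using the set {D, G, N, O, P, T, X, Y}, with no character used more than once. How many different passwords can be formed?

6720

With no repetition, fill the 5 characters in order: 8 choices, then 7, down to 4.
8 × 7 × 6 × 5 × 4 = 6720.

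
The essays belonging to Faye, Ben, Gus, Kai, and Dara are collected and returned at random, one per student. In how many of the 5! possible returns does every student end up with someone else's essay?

This is the derangement count D_5: permutations of 5 items with no fixed point.
By inclusion–exclusion this is Σ_{j=0}^{5} (−1)^j C(5,j)·(5−j)!.
Computing: 120 − 120 + 60 − 20 + 5 − 1 = 44.

44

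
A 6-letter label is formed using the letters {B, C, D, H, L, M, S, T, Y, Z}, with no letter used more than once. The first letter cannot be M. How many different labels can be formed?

136080

The first letter has 10−1 = 9 choices (anything except M).
The remaining 5 letters are filled from the other 9 symbols without repetition: 9 × 8 × 7 × 6 × 5 = 15120.
Total: 9 × 15120 = 136080.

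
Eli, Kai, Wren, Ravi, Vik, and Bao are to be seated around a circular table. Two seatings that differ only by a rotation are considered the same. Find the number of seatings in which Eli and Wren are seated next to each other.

48

Glue Eli and Wren into a block (2 internal orders). Seating 5 units around a circle gives (4)! arrangements.
So 2 × (4)! = 2 × 24 = 48.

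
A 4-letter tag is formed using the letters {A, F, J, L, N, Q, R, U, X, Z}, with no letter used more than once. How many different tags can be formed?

With no repetition, fill the 4 letters in order: 10 choices, then 9, down to 7.
That product is 10 × 9 × 8 × 7 = 5040.

5040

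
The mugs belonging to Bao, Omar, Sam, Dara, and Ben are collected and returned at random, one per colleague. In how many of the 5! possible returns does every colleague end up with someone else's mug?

Let Aᵢ be the assignments in which colleague i gets their own mug. We want the size of the complement of A₁∪…∪A_5.
By inclusion–exclusion this is Σ_{j=0}^{5} (−1)^j C(5,j)·(5−j)!.
Computing: 120 − 120 + 60 − 20 + 5 − 1 = 44.

44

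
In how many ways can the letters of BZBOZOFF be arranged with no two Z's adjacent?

1890

Total arrangements of BZBOZOFF: 8!/(2!·2!·2!·2!) = 2520.
Arrangements with the Z's together: treat ZZ as one letter, giving (7)!/(2!·2!·2!) = 630.
Hence 2520 − 630 = 1890.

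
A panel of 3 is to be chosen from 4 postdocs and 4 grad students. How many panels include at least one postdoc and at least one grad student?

48

Unrestricted: C(8,3) = 56 ways to pick any 3 of the 8.
Subtract selections that omit an entire group: no postdocs → C(4,3) = 4; no grad students → C(4,3) = 4.
Both groups omitted at once is impossible, so 56 − 8 = 48.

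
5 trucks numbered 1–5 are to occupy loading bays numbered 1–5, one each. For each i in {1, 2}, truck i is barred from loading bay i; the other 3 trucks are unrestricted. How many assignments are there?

Let Aᵢ (for i ∈ {1, 2}) be the placements that put truck i in its forbidden loading bay. Any j of these fix j positions, leaving (5−j)! ways to fill the rest, and there are C(2,j) ways to pick which j.
By inclusion–exclusion, the number of valid placements is Σ_{j=0}^{2} (−1)^j C(2,j)·(5−j)!.
Computing: 120 − 48 + 6 = 78.

78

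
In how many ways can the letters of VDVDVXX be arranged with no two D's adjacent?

150

There are 7!/(3!·2!·2!) = 210 arrangements of VDVDVXX in total.
Arrangements with the D's together: treat DD as one letter, giving (6)!/(3!·2!) = 60.
Subtracting, 210 − 60 = 150 arrangements keep the D's apart.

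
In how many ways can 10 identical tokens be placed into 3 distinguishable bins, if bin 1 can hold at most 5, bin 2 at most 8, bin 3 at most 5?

33

Without the upper bounds there are C(12,2) = 66 ways to split 10 among 3 bins.
Subtract solutions that violate a single cap (substitute x_i' = x_i − (cap_i+1)): x_1 ≥ 6 gives C(6,2) = 15; x_2 ≥ 9 gives C(3,2) = 3; x_3 ≥ 6 gives C(6,2) = 15. Together 33.
No two caps can be exceeded simultaneously, so the pair terms are all 0.
By inclusion–exclusion the count is 66 − 33 + 0 = 33.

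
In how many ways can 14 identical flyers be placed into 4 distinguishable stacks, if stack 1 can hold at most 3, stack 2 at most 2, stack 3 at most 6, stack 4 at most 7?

Ignoring the caps, the number of non-negative solutions to x_1+…+x_4 = 14 is C(17,3) = 680.
Subtract solutions that violate a single cap (substitute x_i' = x_i − (cap_i+1)): x_1 ≥ 4 gives C(13,3) = 286; x_2 ≥ 3 gives C(14,3) = 364; x_3 ≥ 7 gives C(10,3) = 120; x_4 ≥ 8 gives C(9,3) = 84. Together 854.
Add back pairs where two caps are both exceeded: 120 + 20 + 10 + 35 + 20 + 0 = 205.
Subtract triples: 1 + 0 + 0 + 0 = 1.
By inclusion–exclusion the count is 680 − 854 + 205 − 1 = 30.

30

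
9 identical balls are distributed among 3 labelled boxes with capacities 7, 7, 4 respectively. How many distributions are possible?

34

Ignoring the caps, the number of non-negative solutions to x_1+…+x_3 = 9 is C(11,2) = 55.
Subtract solutions that violate a single cap (substitute x_i' = x_i − (cap_i+1)): x_1 ≥ 8 gives C(3,2) = 3; x_2 ≥ 8 gives C(3,2) = 3; x_3 ≥ 5 gives C(6,2) = 15. Together 21.
No two caps can be exceeded simultaneously, so the pair terms are all 0.
By inclusion–exclusion the count is 55 − 21 + 0 = 34.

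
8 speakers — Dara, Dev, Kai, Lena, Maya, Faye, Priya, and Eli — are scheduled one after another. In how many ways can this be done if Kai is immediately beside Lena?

10080

Place the 6 others and the Kai-Lena pair as 7 objects in a line; the pair has 2 internal arrangements.
That gives 2 × 7! = 2 × 5040 = 10080.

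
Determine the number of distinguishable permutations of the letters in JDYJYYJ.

140

The 7 letters of JDYJYYJ have repeats: J appearing 3 times and Y appearing 3 times.
So there are 7! / (3!·3!) = 140 distinguishable arrangements.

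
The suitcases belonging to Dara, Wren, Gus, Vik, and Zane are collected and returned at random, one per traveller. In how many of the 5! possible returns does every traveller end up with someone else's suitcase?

This is the derangement count D_5: permutations of 5 items with no fixed point.
By inclusion–exclusion this is Σ_{j=0}^{5} (−1)^j C(5,j)·(5−j)!.
Computing: 120 − 120 + 60 − 20 + 5 − 1 = 44.

44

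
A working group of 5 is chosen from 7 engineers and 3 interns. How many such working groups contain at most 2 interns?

Split by how many interns are chosen (0 through 2).
Sum: C(3,0)·C(7,5) + C(3,1)·C(7,4) + C(3,2)·C(7,3) = 21 + 105 + 105 = 231.

231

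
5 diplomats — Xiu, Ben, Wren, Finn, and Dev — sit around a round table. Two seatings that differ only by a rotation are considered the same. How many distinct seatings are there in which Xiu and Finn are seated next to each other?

12

Glue Xiu and Finn into a block (2 internal orders). Seating 4 units around a circle gives (3)! arrangements.
So 2 × (3)! = 2 × 6 = 12.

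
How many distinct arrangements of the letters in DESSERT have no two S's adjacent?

Total arrangements of DESSERT: 7!/(2!·2!) = 1260.
If the two S's are adjacent, glue them into one block, leaving 6 items to arrange: (6)!/(2!) = 360 ways.
Subtracting, 1260 − 360 = 900 arrangements keep the S's apart.

900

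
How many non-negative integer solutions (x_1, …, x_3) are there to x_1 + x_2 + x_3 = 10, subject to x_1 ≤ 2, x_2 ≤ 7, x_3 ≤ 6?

15

Without the upper bounds there are C(12,2) = 66 ways to split 10 among 3 variables.
Subtract solutions that violate a single cap (substitute x_i' = x_i − (cap_i+1)): x_1 ≥ 3 gives C(9,2) = 36; x_2 ≥ 8 gives C(4,2) = 6; x_3 ≥ 7 gives C(5,2) = 10. Together 52.
Add back pairs where two caps are both exceeded: 0 + 1 + 0 = 1.
By inclusion–exclusion the count is 66 − 52 + 1 = 15.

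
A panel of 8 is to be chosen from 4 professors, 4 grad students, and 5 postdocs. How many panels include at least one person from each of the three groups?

1268

Unrestricted: C(13,8) = 1287 ways to pick any 8 of the 13.
Subtract selections that omit an entire group: no professors → C(9,8) = 9; no grad students → C(9,8) = 9; no postdocs → C(8,8) = 1.
Add back selections omitting two groups (i.e. drawn from a single group): C(4,8) + C(4,8) + C(5,8) = 0.
By inclusion–exclusion: 1287 − 19 + 0 = 1268.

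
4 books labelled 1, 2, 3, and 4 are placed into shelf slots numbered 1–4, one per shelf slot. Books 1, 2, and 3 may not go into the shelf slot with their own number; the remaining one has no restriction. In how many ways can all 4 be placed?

Let Aᵢ (for i ∈ {1, 2, 3}) be the placements that put book i in its forbidden shelf slot. Any j of these fix j positions, leaving (4−j)! ways to fill the rest, and there are C(3,j) ways to pick which j.
By inclusion–exclusion, the number of valid placements is Σ_{j=0}^{3} (−1)^j C(3,j)·(4−j)!.
Computing: 24 − 18 + 6 − 1 = 11.

11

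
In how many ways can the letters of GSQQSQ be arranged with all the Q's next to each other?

Treat the 3 copies of Q as a single block. The multiset to arrange is then {QQQ, G, S, S}, 4 items in all.
That gives (4)!/(2!) = 12 arrangements.

12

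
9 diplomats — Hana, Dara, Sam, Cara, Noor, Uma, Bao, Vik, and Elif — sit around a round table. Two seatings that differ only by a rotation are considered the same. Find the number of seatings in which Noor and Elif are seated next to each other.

10080

Glue Noor and Elif into a block (2 internal orders). Seating 8 units around a circle gives (7)! arrangements.
So 2 × (7)! = 2 × 5040 = 10080.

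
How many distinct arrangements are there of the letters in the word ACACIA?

60

The 6 letters of ACACIA have repeats: A appearing 3 times and C appearing twice.
The number of distinct arrangements is 6!/(3!·2!) = 720/12 = 60.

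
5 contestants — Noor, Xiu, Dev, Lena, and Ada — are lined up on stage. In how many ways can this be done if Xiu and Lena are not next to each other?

There are 5! = 120 arrangements in all. If Xiu and Lena are adjacent, merging them into one block gives 2·(4)! = 48 arrangements.
Complementary counting: 120 − 48 = 72.

72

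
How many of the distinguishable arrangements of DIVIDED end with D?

180

Fix D in the last position and arrange the remaining 6 letters.
Those 6 letters have D appearing twice and I appearing twice, giving (6)!/(2!·2!) = 180.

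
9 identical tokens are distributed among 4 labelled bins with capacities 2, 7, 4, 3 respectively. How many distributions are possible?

Without the upper bounds there are C(12,3) = 220 ways to split 9 among 4 bins.
Subtract solutions that violate a single cap (substitute x_i' = x_i − (cap_i+1)): x_1 ≥ 3 gives C(9,3) = 84; x_2 ≥ 8 gives C(4,3) = 4; x_3 ≥ 5 gives C(7,3) = 35; x_4 ≥ 4 gives C(8,3) = 56. Together 179.
Add back pairs where two caps are both exceeded: 0 + 4 + 10 + 0 + 0 + 1 = 15.
By inclusion–exclusion the count is 220 − 179 + 15 = 56.

56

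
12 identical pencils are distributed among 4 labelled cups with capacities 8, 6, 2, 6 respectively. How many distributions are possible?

124

Ignoring the caps, the number of non-negative solutions to x_1+…+x_4 = 12 is C(15,3) = 455.
Subtract solutions that violate a single cap (substitute x_i' = x_i − (cap_i+1)): x_1 ≥ 9 gives C(6,3) = 20; x_2 ≥ 7 gives C(8,3) = 56; x_3 ≥ 3 gives C(12,3) = 220; x_4 ≥ 7 gives C(8,3) = 56. Together 352.
Add back pairs where two caps are both exceeded: 0 + 1 + 0 + 10 + 0 + 10 = 21.
By inclusion–exclusion the count is 455 − 352 + 21 = 124.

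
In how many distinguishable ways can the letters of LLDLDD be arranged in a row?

20

LLDLDD has 6 letters with D appearing 3 times and L appearing 3 times.
So there are 6! / (3!·3!) = 20 distinguishable arrangements.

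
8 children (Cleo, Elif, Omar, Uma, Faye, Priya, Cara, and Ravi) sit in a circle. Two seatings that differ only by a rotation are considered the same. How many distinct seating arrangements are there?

5040

Seat Cleo anywhere (absorbing the rotational symmetry), then permute the other 7: (7)! = 5040.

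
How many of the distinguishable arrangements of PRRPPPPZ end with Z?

With the last slot taken by Z, it remains to arrange the other 7 letters (PRRPPPP).
Those 7 letters have P appearing 5 times and R appearing twice, giving (7)!/(5!·2!) = 21.

21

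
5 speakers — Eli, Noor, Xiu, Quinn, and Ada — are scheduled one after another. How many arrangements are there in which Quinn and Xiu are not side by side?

Of the 5! = 120 arrangements, those with Quinn and Xiu adjacent number 2 × 4! = 48 (treat the pair as a block with 2 internal orders).
So 120 − 48 = 72 arrangements keep them apart.

72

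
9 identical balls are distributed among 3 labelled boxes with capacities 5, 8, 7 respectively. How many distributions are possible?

41

Without the upper bounds there are C(11,2) = 55 ways to split 9 among 3 boxes.
Subtract solutions that violate a single cap (substitute x_i' = x_i − (cap_i+1)): x_1 ≥ 6 gives C(5,2) = 10; x_2 ≥ 9 gives C(2,2) = 1; x_3 ≥ 8 gives C(3,2) = 3. Together 14.
No two caps can be exceeded simultaneously, so the pair terms are all 0.
By inclusion–exclusion the count is 55 − 14 + 0 = 41.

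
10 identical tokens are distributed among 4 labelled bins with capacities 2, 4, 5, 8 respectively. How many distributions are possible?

85

Ignoring the caps, the number of non-negative solutions to x_1+…+x_4 = 10 is C(13,3) = 286.
Subtract solutions that violate a single cap (substitute x_i' = x_i − (cap_i+1)): x_1 ≥ 3 gives C(10,3) = 120; x_2 ≥ 5 gives C(8,3) = 56; x_3 ≥ 6 gives C(7,3) = 35; x_4 ≥ 9 gives C(4,3) = 4. Together 215.
Add back pairs where two caps are both exceeded: 10 + 4 + 0 + 0 + 0 + 0 = 14.
By inclusion–exclusion the count is 286 − 215 + 14 = 85.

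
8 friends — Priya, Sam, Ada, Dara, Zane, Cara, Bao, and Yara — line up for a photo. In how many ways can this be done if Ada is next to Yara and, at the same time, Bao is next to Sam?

Treat {Ada,Yara} as one block (2 orders) and {Bao,Sam} as another (2 orders).
That leaves 6 units to arrange: 2 × 2 × 6! = 4 × 720 = 2880.

2880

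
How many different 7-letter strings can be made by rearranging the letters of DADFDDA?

105

DADFDDA has 7 letters with A appearing twice and D appearing 4 times.
The number of distinct arrangements is 7!/(4!·2!) = 5040/48 = 105.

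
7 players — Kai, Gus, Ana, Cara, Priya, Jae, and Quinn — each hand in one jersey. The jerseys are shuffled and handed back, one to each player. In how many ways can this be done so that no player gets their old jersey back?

1854

This is the derangement count D_7: permutations of 7 items with no fixed point.
By inclusion–exclusion this is Σ_{j=0}^{7} (−1)^j C(7,j)·(7−j)!.
Computing: 5040 − 5040 + 2520 − 840 + 210 − 42 + 7 − 1 = 1854.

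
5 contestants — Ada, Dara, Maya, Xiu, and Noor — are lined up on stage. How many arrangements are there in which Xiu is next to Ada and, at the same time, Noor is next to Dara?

Treat {Xiu,Ada} as one block (2 orders) and {Noor,Dara} as another (2 orders).
That leaves 3 units to arrange: 2 × 2 × 3! = 4 × 6 = 24.

24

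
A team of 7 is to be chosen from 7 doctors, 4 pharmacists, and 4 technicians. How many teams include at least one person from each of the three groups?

With no constraint there are C(15,7) = 6435 possible selections.
Subtract selections that omit an entire group: no doctors → C(8,7) = 8; no pharmacists → C(11,7) = 330; no technicians → C(11,7) = 330.
Add back selections omitting two groups (i.e. drawn from a single group): C(7,7) + C(4,7) + C(4,7) = 1.
By inclusion–exclusion: 6435 − 668 + 1 = 5768.

5768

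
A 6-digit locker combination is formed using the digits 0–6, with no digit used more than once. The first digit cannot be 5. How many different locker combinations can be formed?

The first digit has 7−1 = 6 choices (anything except 5).
The remaining 5 digits are filled from the other 6 symbols without repetition: 6 × 5 × 4 × 3 × 2 = 720.
Total: 6 × 720 = 4320.

4320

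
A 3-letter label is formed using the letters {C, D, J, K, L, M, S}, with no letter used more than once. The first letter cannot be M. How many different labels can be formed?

The first letter has 7−1 = 6 choices (anything except M).
The remaining 2 letters are filled from the other 6 symbols without repetition: 6 × 5 = 30.
Total: 6 × 30 = 180.

180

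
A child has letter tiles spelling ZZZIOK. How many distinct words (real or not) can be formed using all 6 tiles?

ZZZIOK has 6 letters with Z appearing 3 times.
The number of distinct arrangements is 6!/(3!) = 720/6 = 120.

120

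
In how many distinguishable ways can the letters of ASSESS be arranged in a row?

30

Letter multiplicities in ASSESS: A×1, E×1, S×4.
Dividing 6! = 720 by 4! = 24 for the repeated letters gives 30.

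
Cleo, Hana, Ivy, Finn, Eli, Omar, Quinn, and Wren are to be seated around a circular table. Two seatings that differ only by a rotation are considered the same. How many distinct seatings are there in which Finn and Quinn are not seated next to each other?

3600

Without the restriction there are (7)! = 5040 seatings.
Seatings with Finn beside Quinn: treat them as a block with 2 internal orders, giving 2 × (6)! = 1440.
Subtracting, 5040 − 1440 = 3600.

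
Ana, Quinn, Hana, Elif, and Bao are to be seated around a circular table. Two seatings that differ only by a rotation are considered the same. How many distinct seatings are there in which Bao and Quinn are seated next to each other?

Glue Bao and Quinn into a block (2 internal orders). Seating 4 units around a circle gives (3)! arrangements.
So 2 × (3)! = 2 × 6 = 12.

12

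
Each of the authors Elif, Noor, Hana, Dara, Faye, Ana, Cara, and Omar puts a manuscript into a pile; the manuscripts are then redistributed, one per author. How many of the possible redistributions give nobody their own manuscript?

14833

This is the derangement count D_8: permutations of 8 items with no fixed point.
By inclusion–exclusion this is Σ_{j=0}^{8} (−1)^j C(8,j)·(8−j)!.
Computing: 40320 − 40320 + 20160 − 6720 + 1680 − 336 + 56 − 8 + 1 = 14833.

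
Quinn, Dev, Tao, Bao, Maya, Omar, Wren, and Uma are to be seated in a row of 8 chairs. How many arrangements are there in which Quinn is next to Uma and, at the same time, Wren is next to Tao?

Treat {Quinn,Uma} as one block (2 orders) and {Wren,Tao} as another (2 orders).
That leaves 6 units to arrange: 2 × 2 × 6! = 4 × 720 = 2880.

2880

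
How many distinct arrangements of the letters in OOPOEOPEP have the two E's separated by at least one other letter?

There are 9!/(4!·3!·2!) = 1260 arrangements of OOPOEOPEP in total.
If the two E's are adjacent, glue them into one block, leaving 8 items to arrange: (8)!/(4!·3!) = 280 ways.
Hence 1260 − 280 = 980.

980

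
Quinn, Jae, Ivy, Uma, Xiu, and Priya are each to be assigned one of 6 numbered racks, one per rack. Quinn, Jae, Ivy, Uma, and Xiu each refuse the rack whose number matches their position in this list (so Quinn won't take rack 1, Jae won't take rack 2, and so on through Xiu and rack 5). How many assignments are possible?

309

Let Aᵢ (for 1 ≤ i ≤ 5) be the placements that put person i in their forbidden rack. Any j of these fix j positions, leaving (6−j)! ways to fill the rest, and there are C(5,j) ways to pick which j.
By inclusion–exclusion, the number of valid placements is Σ_{j=0}^{5} (−1)^j C(5,j)·(6−j)!.
Computing: 720 − 600 + 240 − 60 + 10 − 1 = 309.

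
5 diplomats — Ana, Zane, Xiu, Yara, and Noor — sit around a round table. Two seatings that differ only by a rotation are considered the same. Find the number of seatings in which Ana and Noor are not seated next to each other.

12

All circular seatings of 5 people number (4)! = 24.
Seatings with Ana beside Noor: treat them as a block with 2 internal orders, giving 2 × (3)! = 12.
Subtracting, 24 − 12 = 12.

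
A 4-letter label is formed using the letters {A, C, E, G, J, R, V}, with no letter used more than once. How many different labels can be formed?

840

Choose and order 4 of the 7 symbols: the first letter has 7 options, the next 6, then 5, 4.
7 × 6 × 5 × 4 = 840.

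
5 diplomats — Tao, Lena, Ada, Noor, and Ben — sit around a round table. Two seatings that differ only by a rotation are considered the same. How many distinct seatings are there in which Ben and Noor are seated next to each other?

12

Glue Ben and Noor into a block (2 internal orders). Seating 4 units around a circle gives (3)! arrangements.
So 2 × (3)! = 2 × 6 = 12.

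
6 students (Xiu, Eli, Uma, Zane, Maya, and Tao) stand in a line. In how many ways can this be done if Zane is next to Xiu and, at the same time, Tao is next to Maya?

Treat {Zane,Xiu} as one block (2 orders) and {Tao,Maya} as another (2 orders).
That leaves 4 units to arrange: 2 × 2 × 4! = 4 × 24 = 96.

96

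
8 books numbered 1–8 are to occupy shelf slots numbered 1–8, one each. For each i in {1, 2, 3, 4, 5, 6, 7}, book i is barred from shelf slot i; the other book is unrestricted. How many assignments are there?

Let Aᵢ (for 1 ≤ i ≤ 7) be the placements that put book i in its forbidden shelf slot. Any j of these fix j positions, leaving (8−j)! ways to fill the rest, and there are C(7,j) ways to pick which j.
By inclusion–exclusion, the number of valid placements is Σ_{j=0}^{7} (−1)^j C(7,j)·(8−j)!.
Computing: 40320 − 35280 + 15120 − 4200 + 840 − 126 + 14 − 1 = 16687.

16687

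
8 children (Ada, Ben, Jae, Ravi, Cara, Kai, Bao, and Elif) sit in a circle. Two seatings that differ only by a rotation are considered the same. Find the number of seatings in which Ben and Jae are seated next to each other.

1440

Treat {Ben, Jae} as one unit (2 internal orders) and seat the resulting 7 units around the table: (6)! circular arrangements.
So 2 × (6)! = 2 × 720 = 1440.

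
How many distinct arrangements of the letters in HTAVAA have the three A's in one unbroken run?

Treat the 3 copies of A as a single block. The multiset to arrange is then {AAA, H, T, V}, 4 items in all.
All 4 items are distinct, so there are (4)! = 24 arrangements.

24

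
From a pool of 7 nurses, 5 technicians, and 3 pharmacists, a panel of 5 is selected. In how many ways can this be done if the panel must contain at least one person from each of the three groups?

Total 5-person selections from all 15: C(15,5) = 3003.
Subtract selections that omit an entire group: no nurses → C(8,5) = 56; no technicians → C(10,5) = 252; no pharmacists → C(12,5) = 792.
Add back selections omitting two groups (i.e. drawn from a single group): C(7,5) + C(5,5) + C(3,5) = 22.
By inclusion–exclusion: 3003 − 1100 + 22 = 1925.

1925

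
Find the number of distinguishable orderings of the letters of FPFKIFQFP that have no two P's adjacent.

There are 9!/(4!·2!) = 7560 arrangements of FPFKIFQFP in total.
If the two P's are adjacent, glue them into one block, leaving 8 items to arrange: (8)!/(4!) = 1680 ways.
Hence 7560 − 1680 = 5880.

5880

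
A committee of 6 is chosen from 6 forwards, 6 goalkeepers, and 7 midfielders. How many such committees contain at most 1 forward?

9438

Split by how many forwards are chosen (0 through 1).
Sum: C(6,0)·C(13,6) + C(6,1)·C(13,5) = 1716 + 7722 = 9438.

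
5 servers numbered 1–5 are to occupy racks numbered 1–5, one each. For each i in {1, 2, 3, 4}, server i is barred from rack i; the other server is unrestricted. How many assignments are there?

Let Aᵢ (for 1 ≤ i ≤ 4) be the placements that put server i in its forbidden rack. Any j of these fix j positions, leaving (5−j)! ways to fill the rest, and there are C(4,j) ways to pick which j.
By inclusion–exclusion, the number of valid placements is Σ_{j=0}^{4} (−1)^j C(4,j)·(5−j)!.
Computing: 120 − 96 + 36 − 8 + 1 = 53.

53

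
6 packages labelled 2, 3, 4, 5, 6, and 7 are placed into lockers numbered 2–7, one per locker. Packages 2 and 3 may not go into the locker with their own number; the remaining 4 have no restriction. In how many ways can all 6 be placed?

504

Let Aᵢ (for i ∈ {2, 3}) be the placements that put package i in its forbidden locker. Any j of these fix j positions, leaving (6−j)! ways to fill the rest, and there are C(2,j) ways to pick which j.
By inclusion–exclusion, the number of valid placements is Σ_{j=0}^{2} (−1)^j C(2,j)·(6−j)!.
Computing: 720 − 240 + 24 = 504.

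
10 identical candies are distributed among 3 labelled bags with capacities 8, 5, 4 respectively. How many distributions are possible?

27

Ignoring the caps, the number of non-negative solutions to x_1+…+x_3 = 10 is C(12,2) = 66.
Subtract solutions that violate a single cap (substitute x_i' = x_i − (cap_i+1)): x_1 ≥ 9 gives C(3,2) = 3; x_2 ≥ 6 gives C(6,2) = 15; x_3 ≥ 5 gives C(7,2) = 21. Together 39.
No two caps can be exceeded simultaneously, so the pair terms are all 0.
By inclusion–exclusion the count is 66 − 39 + 0 = 27.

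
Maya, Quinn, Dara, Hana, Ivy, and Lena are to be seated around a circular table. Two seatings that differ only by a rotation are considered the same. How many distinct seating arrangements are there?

Fix one person's seat to break rotational symmetry; the remaining 5 people can be arranged in (5)! = 120 ways.

120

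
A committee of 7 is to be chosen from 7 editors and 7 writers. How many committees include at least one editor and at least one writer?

3430

With no constraint there are C(14,7) = 3432 possible selections.
Subtract selections that omit an entire group: no editors → C(7,7) = 1; no writers → C(7,7) = 1.
Both groups omitted at once is impossible, so 3432 − 2 = 3430.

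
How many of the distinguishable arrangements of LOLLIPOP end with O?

Fix O in the last position and arrange the remaining 7 letters.
Those 7 letters have L appearing 3 times and P appearing twice, giving (7)!/(3!·2!) = 420.

420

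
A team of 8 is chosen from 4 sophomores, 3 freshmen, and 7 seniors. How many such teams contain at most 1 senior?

7

Split by how many seniors are chosen (0 through 1).
Sum: C(7,0)·C(7,8) + C(7,1)·C(7,7) = 0 + 7 = 7.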